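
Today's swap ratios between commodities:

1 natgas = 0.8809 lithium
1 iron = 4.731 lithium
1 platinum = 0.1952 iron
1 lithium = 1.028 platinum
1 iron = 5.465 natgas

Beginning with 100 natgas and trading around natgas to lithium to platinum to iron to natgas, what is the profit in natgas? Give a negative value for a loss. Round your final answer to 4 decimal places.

100 natgas × 0.8809 = 88.09 lithium
88.09 lithium × 1.028 = 90.55652 platinum
90.55652 platinum × 0.1952 = 17.676632704 iron
17.676632704 iron × 5.465 = 96.60279772736 natgas
Net change: 96.60279772736 − 100 = -3.39720227264 natgas

-3.3972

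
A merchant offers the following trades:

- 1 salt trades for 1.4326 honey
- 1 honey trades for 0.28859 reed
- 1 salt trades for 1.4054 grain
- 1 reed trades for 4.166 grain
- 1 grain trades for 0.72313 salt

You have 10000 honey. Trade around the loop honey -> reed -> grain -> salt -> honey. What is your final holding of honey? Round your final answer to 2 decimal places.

10000 honey × 0.28859 = 2885.9 reed
2885.9 reed × 4.166 = 12022.6594 grain
12022.6594 grain × 0.72313 = 8693.945691922 salt
8693.945691922 salt × 1.4326 = 12454.9465982474572 honey

12454.95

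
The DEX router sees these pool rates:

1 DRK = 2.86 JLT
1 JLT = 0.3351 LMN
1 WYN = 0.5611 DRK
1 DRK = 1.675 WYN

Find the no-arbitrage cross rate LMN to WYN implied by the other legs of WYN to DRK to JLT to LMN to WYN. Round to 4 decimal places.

1.8596

Known legs of the cycle: 0.5611 × 2.86 × 0.3351 = 0.5377503846
For no arbitrage the full-cycle product must be 1, so the missing rate is 1 / 0.5377503846 ≈ 1.859599.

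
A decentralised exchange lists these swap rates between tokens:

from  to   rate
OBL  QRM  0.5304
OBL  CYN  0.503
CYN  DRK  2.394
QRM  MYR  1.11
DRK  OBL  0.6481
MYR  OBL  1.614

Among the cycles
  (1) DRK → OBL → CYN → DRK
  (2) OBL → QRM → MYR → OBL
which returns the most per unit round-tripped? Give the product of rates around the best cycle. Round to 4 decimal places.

0.9502

(1) 0.6481 × 0.503 × 2.394 = 0.78043
(2) 0.5304 × 1.11 × 1.614 = 0.95023
Highest is cycle (2) at 0.9502 (≤1, no arbitrage).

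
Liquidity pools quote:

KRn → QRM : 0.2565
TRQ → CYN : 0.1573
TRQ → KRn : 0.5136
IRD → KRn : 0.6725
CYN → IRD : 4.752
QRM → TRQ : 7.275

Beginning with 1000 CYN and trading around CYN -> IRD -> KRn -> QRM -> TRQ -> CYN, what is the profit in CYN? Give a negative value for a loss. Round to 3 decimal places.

-61.968

1000 CYN × 4.752 = 4752 IRD
4752 IRD × 0.6725 = 3195.72 KRn
3195.72 KRn × 0.2565 = 819.70218 QRM
819.70218 QRM × 7.275 = 5963.3333595 TRQ
5963.3333595 TRQ × 0.1573 = 938.03233744935 CYN
Net change: 938.03233744935 − 1000 = -61.96766255065 CYN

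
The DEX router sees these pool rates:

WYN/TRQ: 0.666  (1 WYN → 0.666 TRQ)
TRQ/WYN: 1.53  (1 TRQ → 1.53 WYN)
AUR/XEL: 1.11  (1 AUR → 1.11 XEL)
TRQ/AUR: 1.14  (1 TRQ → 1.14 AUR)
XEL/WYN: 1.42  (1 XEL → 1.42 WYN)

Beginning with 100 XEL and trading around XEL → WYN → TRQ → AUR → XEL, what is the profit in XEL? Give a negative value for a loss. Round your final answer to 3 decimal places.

100 XEL × 1.42 = 142 WYN
142 WYN × 0.666 = 94.572 TRQ
94.572 TRQ × 1.14 = 107.81208 AUR
107.81208 AUR × 1.11 = 119.6714088 XEL
Net change: 119.6714088 − 100 = 19.6714088 XEL

19.671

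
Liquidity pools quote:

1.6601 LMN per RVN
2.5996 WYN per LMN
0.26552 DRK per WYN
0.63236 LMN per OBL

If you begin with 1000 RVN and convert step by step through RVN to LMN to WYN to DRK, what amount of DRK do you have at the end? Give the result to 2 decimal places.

1145.88

1000 RVN × 1.6601 = 1660.1 LMN
1660.1 LMN × 2.5996 = 4315.59596 WYN
4315.59596 WYN × 0.26552 = 1145.8770392992 DRK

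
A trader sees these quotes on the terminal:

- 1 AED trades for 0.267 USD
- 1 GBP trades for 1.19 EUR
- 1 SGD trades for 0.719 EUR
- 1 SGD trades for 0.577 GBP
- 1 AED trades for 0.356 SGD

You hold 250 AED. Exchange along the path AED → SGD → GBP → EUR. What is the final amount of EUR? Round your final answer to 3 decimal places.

61.110

250 AED × 0.356 = 89 SGD
89 SGD × 0.577 = 51.353 GBP
51.353 GBP × 1.19 = 61.11007 EUR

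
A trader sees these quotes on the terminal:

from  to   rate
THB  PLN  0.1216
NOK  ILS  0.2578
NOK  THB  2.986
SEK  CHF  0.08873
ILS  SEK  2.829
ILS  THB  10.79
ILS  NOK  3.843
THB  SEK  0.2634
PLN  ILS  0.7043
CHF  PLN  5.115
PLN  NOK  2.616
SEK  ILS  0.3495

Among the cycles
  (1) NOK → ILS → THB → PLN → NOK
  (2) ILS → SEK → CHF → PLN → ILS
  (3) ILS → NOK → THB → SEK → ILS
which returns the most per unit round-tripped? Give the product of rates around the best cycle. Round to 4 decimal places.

(1) 0.2578 × 10.79 × 0.1216 × 2.616 = 0.88486
(2) 2.829 × 0.08873 × 5.115 × 0.7043 = 0.90429
(3) 3.843 × 2.986 × 0.2634 × 0.3495 = 1.05639
Highest is cycle (3) at 1.0564 (>1, arbitrage).

1.0564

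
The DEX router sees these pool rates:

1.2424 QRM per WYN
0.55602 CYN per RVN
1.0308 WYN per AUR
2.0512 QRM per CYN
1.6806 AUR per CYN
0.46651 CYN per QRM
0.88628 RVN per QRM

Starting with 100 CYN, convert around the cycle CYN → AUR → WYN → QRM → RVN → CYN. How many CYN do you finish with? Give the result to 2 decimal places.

100 CYN × 1.6806 = 168.06 AUR
168.06 AUR × 1.0308 = 173.236248 WYN
173.236248 WYN × 1.2424 = 215.2287145152 QRM
215.2287145152 QRM × 0.88628 = 190.752905100531456 RVN
190.752905100531456 RVN × 0.55602 = 106.06243029399750016512 CYN

106.06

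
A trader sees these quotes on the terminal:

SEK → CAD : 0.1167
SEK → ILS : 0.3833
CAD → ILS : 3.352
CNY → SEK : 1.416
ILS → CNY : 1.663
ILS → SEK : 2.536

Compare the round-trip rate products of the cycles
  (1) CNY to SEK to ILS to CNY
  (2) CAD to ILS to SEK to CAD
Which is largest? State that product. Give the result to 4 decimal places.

(1) 1.416 × 0.3833 × 1.663 = 0.90260
(2) 3.352 × 2.536 × 0.1167 = 0.99203
Highest is cycle (2) at 0.9920 (≤1, no arbitrage).

0.9920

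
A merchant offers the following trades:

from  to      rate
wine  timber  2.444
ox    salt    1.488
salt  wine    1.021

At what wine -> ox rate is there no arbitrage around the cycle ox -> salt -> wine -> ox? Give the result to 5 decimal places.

Known legs of the cycle: 1.488 × 1.021 = 1.519248
For no arbitrage the full-cycle product must be 1, so the missing rate is 1 / 1.519248 ≈ 0.6582204.

0.65822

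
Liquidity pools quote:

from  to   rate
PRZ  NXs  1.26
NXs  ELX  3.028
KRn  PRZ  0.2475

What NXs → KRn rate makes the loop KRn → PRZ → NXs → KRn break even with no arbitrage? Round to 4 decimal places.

Known legs of the cycle: 0.2475 × 1.26 = 0.31185
For no arbitrage the full-cycle product must be 1, so the missing rate is 1 / 0.31185 ≈ 3.206670.

3.2067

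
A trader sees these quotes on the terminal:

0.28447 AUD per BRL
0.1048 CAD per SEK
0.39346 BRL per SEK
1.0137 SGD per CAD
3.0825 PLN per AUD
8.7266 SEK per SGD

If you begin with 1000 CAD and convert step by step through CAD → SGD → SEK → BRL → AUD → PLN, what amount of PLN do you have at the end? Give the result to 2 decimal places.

3052.07

1000 CAD × 1.0137 = 1013.7 SGD
1013.7 SGD × 8.7266 = 8846.15442 SEK
8846.15442 SEK × 0.39346 = 3480.6079180932 BRL
3480.6079180932 BRL × 0.28447 = 990.128534459972604 AUD
990.128534459972604 AUD × 3.0825 = 3052.07120747286555183 PLN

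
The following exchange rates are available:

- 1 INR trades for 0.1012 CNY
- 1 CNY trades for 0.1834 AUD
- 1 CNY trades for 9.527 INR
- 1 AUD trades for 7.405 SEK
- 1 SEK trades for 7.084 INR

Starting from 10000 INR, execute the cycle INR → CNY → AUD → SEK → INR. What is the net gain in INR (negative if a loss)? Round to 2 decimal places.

-263.94

10000 INR × 0.1012 = 1012 CNY
1012 CNY × 0.1834 = 185.6008 AUD
185.6008 AUD × 7.405 = 1374.373924 SEK
1374.373924 SEK × 7.084 = 9736.064877616 INR
Net change: 9736.064877616 − 10000 = -263.935122384 INR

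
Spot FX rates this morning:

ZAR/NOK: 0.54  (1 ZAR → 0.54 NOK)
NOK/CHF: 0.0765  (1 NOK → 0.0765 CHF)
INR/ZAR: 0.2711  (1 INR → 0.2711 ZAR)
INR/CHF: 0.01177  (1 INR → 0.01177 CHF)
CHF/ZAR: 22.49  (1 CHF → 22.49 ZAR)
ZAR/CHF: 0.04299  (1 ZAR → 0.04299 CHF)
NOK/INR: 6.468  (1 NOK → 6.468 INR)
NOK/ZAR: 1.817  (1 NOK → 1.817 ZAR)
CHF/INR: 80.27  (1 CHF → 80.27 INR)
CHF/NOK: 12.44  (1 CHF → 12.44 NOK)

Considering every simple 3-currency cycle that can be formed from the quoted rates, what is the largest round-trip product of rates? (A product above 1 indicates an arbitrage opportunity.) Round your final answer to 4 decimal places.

ZAR→CHF→NOK→ZAR: 0.04299 × 12.44 × 1.817 = 0.97172
INR→CHF→NOK→INR: 0.01177 × 12.44 × 6.468 = 0.94704
INR→ZAR→NOK→INR: 0.2711 × 0.54 × 6.468 = 0.94688
INR→ZAR→CHF→INR: 0.2711 × 0.04299 × 80.27 = 0.93551
ZAR→NOK→CHF→ZAR: 0.54 × 0.0765 × 22.49 = 0.92906
Maximum is ZAR→CHF→NOK→ZAR at 0.9717; no arbitrage — every cycle loses value.

0.9717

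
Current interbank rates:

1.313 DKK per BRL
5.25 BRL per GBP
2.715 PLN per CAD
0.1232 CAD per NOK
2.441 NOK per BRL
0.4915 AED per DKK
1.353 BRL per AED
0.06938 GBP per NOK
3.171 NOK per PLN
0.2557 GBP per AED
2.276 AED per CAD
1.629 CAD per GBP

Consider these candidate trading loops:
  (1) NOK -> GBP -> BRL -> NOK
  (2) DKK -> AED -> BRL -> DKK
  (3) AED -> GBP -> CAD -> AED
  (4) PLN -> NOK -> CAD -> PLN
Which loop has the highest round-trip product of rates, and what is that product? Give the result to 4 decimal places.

(1) 0.06938 × 5.25 × 2.441 = 0.88912
(2) 0.4915 × 1.353 × 1.313 = 0.87314
(3) 0.2557 × 1.629 × 2.276 = 0.94803
(4) 3.171 × 0.1232 × 2.715 = 1.06066
Highest is cycle (4) at 1.0607 (>1, arbitrage).

1.0607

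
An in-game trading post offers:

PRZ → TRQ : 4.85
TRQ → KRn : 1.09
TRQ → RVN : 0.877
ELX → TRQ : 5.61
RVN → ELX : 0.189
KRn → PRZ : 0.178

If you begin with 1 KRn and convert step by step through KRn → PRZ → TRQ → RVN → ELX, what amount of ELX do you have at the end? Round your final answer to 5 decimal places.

0.14309

1 KRn × 0.178 = 0.178 PRZ
0.178 PRZ × 4.85 = 0.8633 TRQ
0.8633 TRQ × 0.877 = 0.7571141 RVN
0.7571141 RVN × 0.189 = 0.1430945649 ELX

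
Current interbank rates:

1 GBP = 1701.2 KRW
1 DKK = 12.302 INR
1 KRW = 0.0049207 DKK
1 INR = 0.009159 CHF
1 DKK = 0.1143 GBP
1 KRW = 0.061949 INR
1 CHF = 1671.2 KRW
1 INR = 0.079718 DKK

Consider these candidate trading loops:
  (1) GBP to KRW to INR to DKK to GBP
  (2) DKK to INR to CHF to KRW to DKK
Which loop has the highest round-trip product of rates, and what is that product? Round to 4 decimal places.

(1) 1701.2 × 0.061949 × 0.079718 × 0.1143 = 0.96027
(2) 12.302 × 0.009159 × 1671.2 × 0.0049207 = 0.92657
Highest is cycle (1) at 0.9603 (≤1, no arbitrage).

0.9603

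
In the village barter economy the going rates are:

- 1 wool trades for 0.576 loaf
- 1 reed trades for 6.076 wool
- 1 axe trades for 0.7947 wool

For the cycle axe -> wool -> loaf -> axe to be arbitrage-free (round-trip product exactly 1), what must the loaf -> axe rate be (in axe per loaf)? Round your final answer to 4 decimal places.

Known legs of the cycle: 0.7947 × 0.576 = 0.4577472
For no arbitrage the full-cycle product must be 1, so the missing rate is 1 / 0.4577472 ≈ 2.184612.

2.1846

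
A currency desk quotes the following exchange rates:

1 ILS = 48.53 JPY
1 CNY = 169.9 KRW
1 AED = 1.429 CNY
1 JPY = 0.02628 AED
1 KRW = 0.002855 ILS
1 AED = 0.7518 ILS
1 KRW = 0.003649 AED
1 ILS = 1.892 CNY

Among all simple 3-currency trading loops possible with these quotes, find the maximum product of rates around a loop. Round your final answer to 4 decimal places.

ILS→JPY→AED→ILS: 48.53 × 0.02628 × 0.7518 = 0.95882
KRW→ILS→CNY→KRW: 0.002855 × 1.892 × 169.9 = 0.91774
KRW→AED→CNY→KRW: 0.003649 × 1.429 × 169.9 = 0.88593
Maximum is ILS→JPY→AED→ILS at 0.9588; no arbitrage — every cycle loses value.

0.9588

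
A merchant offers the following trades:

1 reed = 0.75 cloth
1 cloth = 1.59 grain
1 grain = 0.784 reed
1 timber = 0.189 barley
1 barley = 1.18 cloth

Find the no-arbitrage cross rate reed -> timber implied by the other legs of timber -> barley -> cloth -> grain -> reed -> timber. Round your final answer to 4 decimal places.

3.5970

Known legs of the cycle: 0.189 × 1.18 × 1.59 × 0.784 = 0.2780078112
For no arbitrage the full-cycle product must be 1, so the missing rate is 1 / 0.2780078112 ≈ 3.597021.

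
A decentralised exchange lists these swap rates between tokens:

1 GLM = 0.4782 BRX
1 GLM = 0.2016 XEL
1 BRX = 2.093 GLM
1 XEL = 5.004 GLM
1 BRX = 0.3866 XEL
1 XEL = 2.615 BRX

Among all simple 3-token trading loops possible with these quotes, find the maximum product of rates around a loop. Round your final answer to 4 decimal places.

XEL→BRX→GLM→XEL: 2.615 × 2.093 × 0.2016 = 1.10340
XEL→GLM→BRX→XEL: 5.004 × 0.4782 × 0.3866 = 0.92510
Maximum is XEL→BRX→GLM→XEL at 1.1034; arbitrage exists.

1.1034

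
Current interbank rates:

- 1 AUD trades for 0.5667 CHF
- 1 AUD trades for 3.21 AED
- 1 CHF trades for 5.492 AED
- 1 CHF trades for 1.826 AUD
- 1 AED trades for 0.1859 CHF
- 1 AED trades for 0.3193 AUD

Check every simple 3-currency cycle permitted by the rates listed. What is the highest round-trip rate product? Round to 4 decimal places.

AUD→AED→CHF→AUD: 3.21 × 0.1859 × 1.826 = 1.08965
AUD→CHF→AED→AUD: 0.5667 × 5.492 × 0.3193 = 0.99376
Maximum is AUD→AED→CHF→AUD at 1.0896; arbitrage exists.

1.0896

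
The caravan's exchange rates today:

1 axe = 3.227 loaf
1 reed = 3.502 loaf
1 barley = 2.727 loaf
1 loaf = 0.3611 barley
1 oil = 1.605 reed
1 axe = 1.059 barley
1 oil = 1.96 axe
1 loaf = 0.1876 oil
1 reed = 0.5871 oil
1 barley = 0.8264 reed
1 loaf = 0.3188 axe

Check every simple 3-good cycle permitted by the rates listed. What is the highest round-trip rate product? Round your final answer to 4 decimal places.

1.1866

axe→loaf→oil→axe: 3.227 × 0.1876 × 1.96 = 1.18655
reed→loaf→oil→reed: 3.502 × 0.1876 × 1.605 = 1.05445
barley→reed→loaf→barley: 0.8264 × 3.502 × 0.3611 = 1.04504
axe→barley→loaf→axe: 1.059 × 2.727 × 0.3188 = 0.92066
Maximum is axe→loaf→oil→axe at 1.1866; arbitrage exists.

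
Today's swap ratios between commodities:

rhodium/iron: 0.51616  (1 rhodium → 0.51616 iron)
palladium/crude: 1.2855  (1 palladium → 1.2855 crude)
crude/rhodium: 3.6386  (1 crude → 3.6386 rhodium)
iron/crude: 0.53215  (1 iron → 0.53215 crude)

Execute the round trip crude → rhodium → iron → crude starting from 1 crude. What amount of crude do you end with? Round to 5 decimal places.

0.99943

1 crude × 3.6386 = 3.6386 rhodium
3.6386 rhodium × 0.51616 = 1.878099776 iron
1.878099776 iron × 0.53215 = 0.9994307957984 crude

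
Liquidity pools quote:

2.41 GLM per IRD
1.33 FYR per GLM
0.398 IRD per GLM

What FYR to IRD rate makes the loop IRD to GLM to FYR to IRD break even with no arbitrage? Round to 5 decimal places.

Known legs of the cycle: 2.41 × 1.33 = 3.2053
For no arbitrage the full-cycle product must be 1, so the missing rate is 1 / 3.2053 ≈ 0.3119833.

0.31198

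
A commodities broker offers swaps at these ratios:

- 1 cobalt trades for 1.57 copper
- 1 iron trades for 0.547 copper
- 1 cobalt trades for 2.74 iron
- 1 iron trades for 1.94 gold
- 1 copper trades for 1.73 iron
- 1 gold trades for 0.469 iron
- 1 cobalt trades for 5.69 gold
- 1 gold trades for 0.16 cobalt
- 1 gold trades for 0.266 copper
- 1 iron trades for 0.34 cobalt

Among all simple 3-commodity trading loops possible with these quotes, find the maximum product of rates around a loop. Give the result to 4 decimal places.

0.9235

copper→iron→cobalt→copper: 1.73 × 0.34 × 1.57 = 0.92347
gold→iron→cobalt→gold: 0.469 × 0.34 × 5.69 = 0.90733
copper→iron→gold→copper: 1.73 × 1.94 × 0.266 = 0.89275
gold→cobalt→iron→gold: 0.16 × 2.74 × 1.94 = 0.85050
Maximum is copper→iron→cobalt→copper at 0.9235; no arbitrage — every cycle loses value.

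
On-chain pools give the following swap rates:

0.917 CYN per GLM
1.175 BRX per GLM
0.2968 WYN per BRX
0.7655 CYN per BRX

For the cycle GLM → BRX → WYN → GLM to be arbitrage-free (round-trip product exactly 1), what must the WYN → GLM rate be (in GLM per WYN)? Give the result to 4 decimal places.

Known legs of the cycle: 1.175 × 0.2968 = 0.34874
For no arbitrage the full-cycle product must be 1, so the missing rate is 1 / 0.34874 ≈ 2.867466.

2.8675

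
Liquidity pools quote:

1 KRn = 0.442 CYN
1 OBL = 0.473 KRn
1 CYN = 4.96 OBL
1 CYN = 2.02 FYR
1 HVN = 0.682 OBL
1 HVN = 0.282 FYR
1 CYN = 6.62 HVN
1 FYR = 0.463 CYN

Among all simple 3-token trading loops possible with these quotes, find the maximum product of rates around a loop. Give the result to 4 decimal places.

CYN→OBL→KRn→CYN: 4.96 × 0.473 × 0.442 = 1.03697
CYN→HVN→FYR→CYN: 6.62 × 0.282 × 0.463 = 0.86435
Maximum is CYN→OBL→KRn→CYN at 1.0370; arbitrage exists.

1.0370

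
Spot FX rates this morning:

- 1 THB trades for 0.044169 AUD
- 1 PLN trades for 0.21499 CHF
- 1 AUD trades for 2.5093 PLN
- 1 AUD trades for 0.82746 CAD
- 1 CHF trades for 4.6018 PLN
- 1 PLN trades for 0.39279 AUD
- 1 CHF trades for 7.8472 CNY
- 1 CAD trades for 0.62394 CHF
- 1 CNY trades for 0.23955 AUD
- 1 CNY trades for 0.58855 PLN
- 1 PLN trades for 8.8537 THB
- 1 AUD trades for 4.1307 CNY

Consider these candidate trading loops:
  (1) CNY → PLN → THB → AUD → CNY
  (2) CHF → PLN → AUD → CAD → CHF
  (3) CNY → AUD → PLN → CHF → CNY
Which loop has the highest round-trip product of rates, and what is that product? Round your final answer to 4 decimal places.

(1) 0.58855 × 8.8537 × 0.044169 × 4.1307 = 0.95071
(2) 4.6018 × 0.39279 × 0.82746 × 0.62394 = 0.93321
(3) 0.23955 × 2.5093 × 0.21499 × 7.8472 = 1.01410
Highest is cycle (3) at 1.0141 (>1, arbitrage).

1.0141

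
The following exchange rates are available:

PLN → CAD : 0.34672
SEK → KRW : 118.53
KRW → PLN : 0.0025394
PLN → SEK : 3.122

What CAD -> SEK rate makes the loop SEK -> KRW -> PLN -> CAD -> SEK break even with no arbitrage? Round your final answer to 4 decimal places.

9.5821

Known legs of the cycle: 118.53 × 0.0025394 × 0.34672 = 0.10436101483104
For no arbitrage the full-cycle product must be 1, so the missing rate is 1 / 0.10436101483104 ≈ 9.582122.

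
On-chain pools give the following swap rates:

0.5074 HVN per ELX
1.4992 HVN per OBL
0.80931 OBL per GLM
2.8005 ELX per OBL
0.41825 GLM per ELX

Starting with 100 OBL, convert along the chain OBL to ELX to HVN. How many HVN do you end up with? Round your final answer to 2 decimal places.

100 OBL × 2.8005 = 280.05 ELX
280.05 ELX × 0.5074 = 142.09737 HVN

142.10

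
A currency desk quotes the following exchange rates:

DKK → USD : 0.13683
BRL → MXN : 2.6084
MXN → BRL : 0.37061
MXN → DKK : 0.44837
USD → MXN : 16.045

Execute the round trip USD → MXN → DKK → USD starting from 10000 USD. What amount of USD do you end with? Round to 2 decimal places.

9843.68

10000 USD × 16.045 = 160450 MXN
160450 MXN × 0.44837 = 71940.9665 DKK
71940.9665 DKK × 0.13683 = 9843.682446195 USD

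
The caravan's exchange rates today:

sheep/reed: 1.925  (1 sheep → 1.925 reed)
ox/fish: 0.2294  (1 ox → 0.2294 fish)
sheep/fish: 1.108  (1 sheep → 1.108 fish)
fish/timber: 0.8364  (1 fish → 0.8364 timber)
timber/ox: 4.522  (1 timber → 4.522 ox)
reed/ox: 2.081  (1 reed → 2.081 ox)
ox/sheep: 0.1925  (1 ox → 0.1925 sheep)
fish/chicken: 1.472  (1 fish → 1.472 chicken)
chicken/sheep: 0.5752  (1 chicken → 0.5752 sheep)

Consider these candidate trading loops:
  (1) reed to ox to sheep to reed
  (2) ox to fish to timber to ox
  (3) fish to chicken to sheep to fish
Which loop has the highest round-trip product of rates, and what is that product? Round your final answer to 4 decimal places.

(1) 2.081 × 0.1925 × 1.925 = 0.77114
(2) 0.2294 × 0.8364 × 4.522 = 0.86764
(3) 1.472 × 0.5752 × 1.108 = 0.93814
Highest is cycle (3) at 0.9381 (≤1, no arbitrage).

0.9381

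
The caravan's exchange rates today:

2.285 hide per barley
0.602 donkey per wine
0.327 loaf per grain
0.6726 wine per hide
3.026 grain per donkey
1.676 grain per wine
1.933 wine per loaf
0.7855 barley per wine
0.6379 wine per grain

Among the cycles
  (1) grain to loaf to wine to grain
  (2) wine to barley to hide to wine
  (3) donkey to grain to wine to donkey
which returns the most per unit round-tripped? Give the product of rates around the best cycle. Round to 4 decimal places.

1.2072

(1) 0.327 × 1.933 × 1.676 = 1.05938
(2) 0.7855 × 2.285 × 0.6726 = 1.20723
(3) 3.026 × 0.6379 × 0.602 = 1.16203
Highest is cycle (2) at 1.2072 (>1, arbitrage).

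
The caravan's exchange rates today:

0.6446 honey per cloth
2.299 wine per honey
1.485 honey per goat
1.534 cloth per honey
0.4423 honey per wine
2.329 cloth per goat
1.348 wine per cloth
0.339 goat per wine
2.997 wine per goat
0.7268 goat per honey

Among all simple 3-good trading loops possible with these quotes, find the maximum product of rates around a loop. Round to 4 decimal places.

goat→honey→wine→goat: 1.485 × 2.299 × 0.339 = 1.15735
goat→cloth→honey→goat: 2.329 × 0.6446 × 0.7268 = 1.09113
goat→cloth→wine→goat: 2.329 × 1.348 × 0.339 = 1.06429
goat→wine→honey→goat: 2.997 × 0.4423 × 0.7268 = 0.96343
honey→cloth→wine→honey: 1.534 × 1.348 × 0.4423 = 0.91460
Maximum is goat→honey→wine→goat at 1.1574; arbitrage exists.

1.1574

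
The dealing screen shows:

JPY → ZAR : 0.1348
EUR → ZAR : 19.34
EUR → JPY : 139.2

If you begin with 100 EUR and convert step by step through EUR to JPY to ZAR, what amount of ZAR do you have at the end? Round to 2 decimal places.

100 EUR × 139.2 = 13920 JPY
13920 JPY × 0.1348 = 1876.416 ZAR

1876.42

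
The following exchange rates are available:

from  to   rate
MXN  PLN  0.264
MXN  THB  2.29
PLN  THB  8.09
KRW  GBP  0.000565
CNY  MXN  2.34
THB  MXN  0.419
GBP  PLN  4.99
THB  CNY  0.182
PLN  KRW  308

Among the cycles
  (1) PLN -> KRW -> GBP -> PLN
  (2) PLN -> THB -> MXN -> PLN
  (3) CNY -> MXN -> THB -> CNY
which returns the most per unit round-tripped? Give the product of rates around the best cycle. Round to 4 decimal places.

(1) 308 × 0.000565 × 4.99 = 0.86836
(2) 8.09 × 0.419 × 0.264 = 0.89488
(3) 2.34 × 2.29 × 0.182 = 0.97527
Highest is cycle (3) at 0.9753 (≤1, no arbitrage).

0.9753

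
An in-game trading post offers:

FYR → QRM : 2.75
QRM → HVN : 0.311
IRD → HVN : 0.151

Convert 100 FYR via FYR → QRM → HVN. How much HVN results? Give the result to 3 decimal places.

100 FYR × 2.75 = 275 QRM
275 QRM × 0.311 = 85.525 HVN

85.525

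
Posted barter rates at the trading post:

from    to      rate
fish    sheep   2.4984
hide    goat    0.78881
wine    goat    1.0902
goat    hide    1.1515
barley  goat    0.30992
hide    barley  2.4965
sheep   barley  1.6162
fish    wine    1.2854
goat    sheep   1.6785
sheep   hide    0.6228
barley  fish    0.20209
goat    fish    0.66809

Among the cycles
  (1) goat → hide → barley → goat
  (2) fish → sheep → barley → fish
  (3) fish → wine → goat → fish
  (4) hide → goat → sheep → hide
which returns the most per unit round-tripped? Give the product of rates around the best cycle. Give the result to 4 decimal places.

0.9362

(1) 1.1515 × 2.4965 × 0.30992 = 0.89093
(2) 2.4984 × 1.6162 × 0.20209 = 0.81602
(3) 1.2854 × 1.0902 × 0.66809 = 0.93622
(4) 0.78881 × 1.6785 × 0.6228 = 0.82460
Highest is cycle (3) at 0.9362 (≤1, no arbitrage).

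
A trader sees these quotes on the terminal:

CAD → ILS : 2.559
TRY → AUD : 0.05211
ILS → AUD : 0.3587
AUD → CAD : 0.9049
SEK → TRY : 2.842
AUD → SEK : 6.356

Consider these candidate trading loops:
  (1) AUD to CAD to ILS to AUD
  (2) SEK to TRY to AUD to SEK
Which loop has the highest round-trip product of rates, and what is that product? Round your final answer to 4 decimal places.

(1) 0.9049 × 2.559 × 0.3587 = 0.83062
(2) 2.842 × 0.05211 × 6.356 = 0.94130
Highest is cycle (2) at 0.9413 (≤1, no arbitrage).

0.9413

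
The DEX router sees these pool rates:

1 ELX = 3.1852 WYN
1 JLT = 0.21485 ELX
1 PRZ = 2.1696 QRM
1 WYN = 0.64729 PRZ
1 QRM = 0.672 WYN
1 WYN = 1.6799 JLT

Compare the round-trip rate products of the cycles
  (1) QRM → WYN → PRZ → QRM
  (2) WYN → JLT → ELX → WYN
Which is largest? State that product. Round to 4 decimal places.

1.1496

(1) 0.672 × 0.64729 × 2.1696 = 0.94373
(2) 1.6799 × 0.21485 × 3.1852 = 1.14962
Highest is cycle (2) at 1.1496 (>1, arbitrage).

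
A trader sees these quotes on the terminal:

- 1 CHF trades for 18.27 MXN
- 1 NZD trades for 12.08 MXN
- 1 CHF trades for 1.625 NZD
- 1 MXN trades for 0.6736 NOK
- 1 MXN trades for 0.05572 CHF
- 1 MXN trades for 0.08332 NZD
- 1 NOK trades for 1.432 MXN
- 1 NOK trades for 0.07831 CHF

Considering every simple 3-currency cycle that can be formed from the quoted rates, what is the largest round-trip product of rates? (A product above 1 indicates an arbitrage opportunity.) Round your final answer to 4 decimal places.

CHF→NZD→MXN→CHF: 1.625 × 12.08 × 0.05572 = 1.09378
CHF→MXN→NOK→CHF: 18.27 × 0.6736 × 0.07831 = 0.96374
Maximum is CHF→NZD→MXN→CHF at 1.0938; arbitrage exists.

1.0938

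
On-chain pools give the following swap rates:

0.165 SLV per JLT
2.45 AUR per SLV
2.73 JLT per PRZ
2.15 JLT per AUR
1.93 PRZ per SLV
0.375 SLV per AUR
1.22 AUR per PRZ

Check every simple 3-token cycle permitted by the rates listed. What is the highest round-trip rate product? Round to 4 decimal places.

SLV→PRZ→AUR→SLV: 1.93 × 1.22 × 0.375 = 0.88298
SLV→PRZ→JLT→SLV: 1.93 × 2.73 × 0.165 = 0.86937
SLV→AUR→JLT→SLV: 2.45 × 2.15 × 0.165 = 0.86914
Maximum is SLV→PRZ→AUR→SLV at 0.8830; no arbitrage — every cycle loses value.

0.8830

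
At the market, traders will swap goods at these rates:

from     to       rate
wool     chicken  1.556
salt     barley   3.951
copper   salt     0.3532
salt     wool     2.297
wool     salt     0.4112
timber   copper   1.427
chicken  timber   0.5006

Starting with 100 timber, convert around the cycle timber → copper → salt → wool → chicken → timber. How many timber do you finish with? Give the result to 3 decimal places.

100 timber × 1.427 = 142.7 copper
142.7 copper × 0.3532 = 50.40164 salt
50.40164 salt × 2.297 = 115.77256708 wool
115.77256708 wool × 1.556 = 180.14211437648 chicken
180.14211437648 chicken × 0.5006 = 90.179142456865888 timber

90.179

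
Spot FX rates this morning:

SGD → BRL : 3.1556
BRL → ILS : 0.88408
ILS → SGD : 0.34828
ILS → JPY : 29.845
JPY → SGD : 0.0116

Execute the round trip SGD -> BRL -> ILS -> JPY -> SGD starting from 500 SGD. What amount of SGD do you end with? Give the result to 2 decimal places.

500 SGD × 3.1556 = 1577.8 BRL
1577.8 BRL × 0.88408 = 1394.901424 ILS
1394.901424 ILS × 29.845 = 41630.83299928 JPY
41630.83299928 JPY × 0.0116 = 482.917662791648 SGD

482.92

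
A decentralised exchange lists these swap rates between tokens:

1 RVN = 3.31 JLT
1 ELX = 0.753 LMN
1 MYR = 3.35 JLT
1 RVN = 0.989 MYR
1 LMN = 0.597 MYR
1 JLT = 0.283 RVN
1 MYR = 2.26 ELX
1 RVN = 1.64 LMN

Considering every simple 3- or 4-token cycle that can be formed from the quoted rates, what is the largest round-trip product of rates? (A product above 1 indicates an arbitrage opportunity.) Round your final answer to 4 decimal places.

MYR→ELX→LMN→MYR: 2.26 × 0.753 × 0.597 = 1.01596
MYR→JLT→RVN→MYR: 3.35 × 0.283 × 0.989 = 0.93762
MYR→JLT→RVN→LMN→MYR: 3.35 × 0.283 × 1.64 × 0.597 = 0.92822
Maximum is MYR→ELX→LMN→MYR at 1.0160; arbitrage exists.

1.0160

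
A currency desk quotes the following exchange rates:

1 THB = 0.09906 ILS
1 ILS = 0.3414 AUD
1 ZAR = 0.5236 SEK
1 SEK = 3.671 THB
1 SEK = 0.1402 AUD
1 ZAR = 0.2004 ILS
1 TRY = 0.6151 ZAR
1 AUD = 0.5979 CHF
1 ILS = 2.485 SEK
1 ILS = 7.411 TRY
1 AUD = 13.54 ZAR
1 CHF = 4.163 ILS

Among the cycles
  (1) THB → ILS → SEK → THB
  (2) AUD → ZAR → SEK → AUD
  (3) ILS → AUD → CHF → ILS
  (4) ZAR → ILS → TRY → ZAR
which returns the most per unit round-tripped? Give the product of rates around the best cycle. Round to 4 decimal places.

0.9940

(1) 0.09906 × 2.485 × 3.671 = 0.90367
(2) 13.54 × 0.5236 × 0.1402 = 0.99395
(3) 0.3414 × 0.5979 × 4.163 = 0.84976
(4) 0.2004 × 7.411 × 0.6151 = 0.91352
Highest is cycle (2) at 0.9940 (≤1, no arbitrage).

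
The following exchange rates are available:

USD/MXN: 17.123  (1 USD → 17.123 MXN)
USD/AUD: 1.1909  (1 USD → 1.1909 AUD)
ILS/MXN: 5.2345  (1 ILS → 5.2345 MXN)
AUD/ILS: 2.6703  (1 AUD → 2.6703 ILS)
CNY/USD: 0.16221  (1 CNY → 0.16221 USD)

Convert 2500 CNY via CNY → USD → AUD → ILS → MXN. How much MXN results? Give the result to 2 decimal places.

6750.38

2500 CNY × 0.16221 = 405.525 USD
405.525 USD × 1.1909 = 482.9397225 AUD
482.9397225 AUD × 2.6703 = 1289.59394099175 ILS
1289.59394099175 ILS × 5.2345 = 6750.379484121315375 MXN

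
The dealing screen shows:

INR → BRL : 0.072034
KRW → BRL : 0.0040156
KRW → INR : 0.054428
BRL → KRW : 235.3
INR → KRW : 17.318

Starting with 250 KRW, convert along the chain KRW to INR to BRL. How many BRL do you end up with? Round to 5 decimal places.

250 KRW × 0.054428 = 13.607 INR
13.607 INR × 0.072034 = 0.980166638 BRL

0.98017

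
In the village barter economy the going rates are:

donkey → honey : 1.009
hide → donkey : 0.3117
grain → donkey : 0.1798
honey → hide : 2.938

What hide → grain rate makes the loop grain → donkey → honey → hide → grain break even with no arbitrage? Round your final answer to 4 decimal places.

1.8761

Known legs of the cycle: 0.1798 × 1.009 × 2.938 = 0.5330066716
For no arbitrage the full-cycle product must be 1, so the missing rate is 1 / 0.5330066716 ≈ 1.876149.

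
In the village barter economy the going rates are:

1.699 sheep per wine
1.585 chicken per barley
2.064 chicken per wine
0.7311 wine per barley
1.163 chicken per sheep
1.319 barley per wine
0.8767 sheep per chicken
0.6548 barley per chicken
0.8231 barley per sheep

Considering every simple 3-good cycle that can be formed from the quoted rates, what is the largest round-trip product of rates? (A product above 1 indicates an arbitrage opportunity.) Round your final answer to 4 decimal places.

1.1438

chicken→sheep→barley→chicken: 0.8767 × 0.8231 × 1.585 = 1.14375
wine→sheep→barley→wine: 1.699 × 0.8231 × 0.7311 = 1.02240
chicken→barley→wine→chicken: 0.6548 × 0.7311 × 2.064 = 0.98809
Maximum is chicken→sheep→barley→chicken at 1.1438; arbitrage exists.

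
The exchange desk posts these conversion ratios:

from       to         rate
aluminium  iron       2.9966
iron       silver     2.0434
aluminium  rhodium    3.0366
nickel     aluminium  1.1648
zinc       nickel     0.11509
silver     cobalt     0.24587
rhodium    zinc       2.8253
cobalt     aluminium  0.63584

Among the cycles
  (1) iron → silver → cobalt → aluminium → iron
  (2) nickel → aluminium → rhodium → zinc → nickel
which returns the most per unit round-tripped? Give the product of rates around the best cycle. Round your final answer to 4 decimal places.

1.1501

(1) 2.0434 × 0.24587 × 0.63584 × 2.9966 = 0.95727
(2) 1.1648 × 3.0366 × 2.8253 × 0.11509 = 1.15011
Highest is cycle (2) at 1.1501 (>1, arbitrage).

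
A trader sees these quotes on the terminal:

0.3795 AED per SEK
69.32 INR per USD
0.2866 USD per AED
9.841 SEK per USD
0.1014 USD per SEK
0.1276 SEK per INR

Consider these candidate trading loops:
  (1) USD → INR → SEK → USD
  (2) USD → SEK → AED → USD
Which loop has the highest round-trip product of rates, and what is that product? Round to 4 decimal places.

(1) 69.32 × 0.1276 × 0.1014 = 0.89691
(2) 9.841 × 0.3795 × 0.2866 = 1.07035
Highest is cycle (2) at 1.0704 (>1, arbitrage).

1.0704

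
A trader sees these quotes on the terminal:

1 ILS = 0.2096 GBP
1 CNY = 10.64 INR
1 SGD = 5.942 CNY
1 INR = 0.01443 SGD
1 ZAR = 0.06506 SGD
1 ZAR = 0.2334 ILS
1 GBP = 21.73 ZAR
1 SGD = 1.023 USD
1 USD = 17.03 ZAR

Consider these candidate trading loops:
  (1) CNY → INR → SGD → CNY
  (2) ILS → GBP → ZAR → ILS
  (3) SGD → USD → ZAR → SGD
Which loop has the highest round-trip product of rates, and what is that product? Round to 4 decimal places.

(1) 10.64 × 0.01443 × 5.942 = 0.91231
(2) 0.2096 × 21.73 × 0.2334 = 1.06305
(3) 1.023 × 17.03 × 0.06506 = 1.13346
Highest is cycle (3) at 1.1335 (>1, arbitrage).

1.1335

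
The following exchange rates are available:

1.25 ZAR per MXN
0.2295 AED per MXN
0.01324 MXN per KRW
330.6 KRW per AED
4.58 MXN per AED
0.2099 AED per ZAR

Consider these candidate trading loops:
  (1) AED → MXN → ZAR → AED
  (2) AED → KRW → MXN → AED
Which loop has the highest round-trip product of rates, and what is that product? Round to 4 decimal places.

1.2017

(1) 4.58 × 1.25 × 0.2099 = 1.20168
(2) 330.6 × 0.01324 × 0.2295 = 1.00455
Highest is cycle (1) at 1.2017 (>1, arbitrage).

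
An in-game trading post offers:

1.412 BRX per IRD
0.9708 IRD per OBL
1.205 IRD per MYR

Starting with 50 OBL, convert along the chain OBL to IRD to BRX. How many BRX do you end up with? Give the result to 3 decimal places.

50 OBL × 0.9708 = 48.54 IRD
48.54 IRD × 1.412 = 68.53848 BRX

68.538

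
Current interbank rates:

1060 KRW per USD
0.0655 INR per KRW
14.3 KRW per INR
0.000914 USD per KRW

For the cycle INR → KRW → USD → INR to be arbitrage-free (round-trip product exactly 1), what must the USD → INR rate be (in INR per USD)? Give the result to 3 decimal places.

Known legs of the cycle: 14.3 × 0.000914 = 0.0130702
For no arbitrage the full-cycle product must be 1, so the missing rate is 1 / 0.0130702 ≈ 76.50992.

76.510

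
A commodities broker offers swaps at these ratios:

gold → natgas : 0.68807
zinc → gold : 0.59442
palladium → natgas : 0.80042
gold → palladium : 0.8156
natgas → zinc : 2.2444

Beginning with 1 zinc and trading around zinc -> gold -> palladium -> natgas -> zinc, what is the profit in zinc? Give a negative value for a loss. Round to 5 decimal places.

1 zinc × 0.59442 = 0.59442 gold
0.59442 gold × 0.8156 = 0.484808952 palladium
0.484808952 palladium × 0.80042 = 0.38805078135984 natgas
0.38805078135984 natgas × 2.2444 = 0.870941173684024896 zinc
Net change: 0.870941173684024896 − 1 = -0.129058826315975104 zinc

-0.12906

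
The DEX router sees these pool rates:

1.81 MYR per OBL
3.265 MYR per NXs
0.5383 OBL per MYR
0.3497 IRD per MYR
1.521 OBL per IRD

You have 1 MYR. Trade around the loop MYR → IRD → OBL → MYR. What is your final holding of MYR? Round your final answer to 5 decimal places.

0.96273

1 MYR × 0.3497 = 0.3497 IRD
0.3497 IRD × 1.521 = 0.5318937 OBL
0.5318937 OBL × 1.81 = 0.962727597 MYR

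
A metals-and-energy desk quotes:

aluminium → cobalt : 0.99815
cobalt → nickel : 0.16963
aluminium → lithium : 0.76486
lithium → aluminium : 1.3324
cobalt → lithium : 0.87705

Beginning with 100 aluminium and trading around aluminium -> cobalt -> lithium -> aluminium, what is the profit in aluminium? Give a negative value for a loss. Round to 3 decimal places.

16.642

100 aluminium × 0.99815 = 99.815 cobalt
99.815 cobalt × 0.87705 = 87.54274575 lithium
87.54274575 lithium × 1.3324 = 116.6419544373 aluminium
Net change: 116.6419544373 − 100 = 16.6419544373 aluminium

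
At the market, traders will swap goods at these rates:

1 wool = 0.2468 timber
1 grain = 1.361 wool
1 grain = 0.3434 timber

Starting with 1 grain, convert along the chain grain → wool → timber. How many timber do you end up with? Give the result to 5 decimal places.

0.33589

1 grain × 1.361 = 1.361 wool
1.361 wool × 0.2468 = 0.3358948 timber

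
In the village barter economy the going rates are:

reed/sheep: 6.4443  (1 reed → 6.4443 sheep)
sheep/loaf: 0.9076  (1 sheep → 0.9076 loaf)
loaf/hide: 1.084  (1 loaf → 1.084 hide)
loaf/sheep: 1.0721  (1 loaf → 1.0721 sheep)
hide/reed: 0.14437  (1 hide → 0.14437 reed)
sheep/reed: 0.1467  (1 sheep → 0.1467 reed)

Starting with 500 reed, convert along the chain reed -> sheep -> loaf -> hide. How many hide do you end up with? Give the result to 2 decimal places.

3170.07

500 reed × 6.4443 = 3222.15 sheep
3222.15 sheep × 0.9076 = 2924.42334 loaf
2924.42334 loaf × 1.084 = 3170.07490056 hide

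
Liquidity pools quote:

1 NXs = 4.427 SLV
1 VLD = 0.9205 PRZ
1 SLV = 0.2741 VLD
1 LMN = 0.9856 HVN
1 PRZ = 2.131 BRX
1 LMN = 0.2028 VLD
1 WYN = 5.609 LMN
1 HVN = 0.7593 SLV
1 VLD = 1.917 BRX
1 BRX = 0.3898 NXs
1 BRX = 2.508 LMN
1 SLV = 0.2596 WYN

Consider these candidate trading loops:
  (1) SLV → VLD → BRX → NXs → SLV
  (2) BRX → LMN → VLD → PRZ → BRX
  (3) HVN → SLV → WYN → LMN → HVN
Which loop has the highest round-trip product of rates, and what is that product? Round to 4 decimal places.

(1) 0.2741 × 1.917 × 0.3898 × 4.427 = 0.90674
(2) 2.508 × 0.2028 × 0.9205 × 2.131 = 0.99771
(3) 0.7593 × 0.2596 × 5.609 × 0.9856 = 1.08969
Highest is cycle (3) at 1.0897 (>1, arbitrage).

1.0897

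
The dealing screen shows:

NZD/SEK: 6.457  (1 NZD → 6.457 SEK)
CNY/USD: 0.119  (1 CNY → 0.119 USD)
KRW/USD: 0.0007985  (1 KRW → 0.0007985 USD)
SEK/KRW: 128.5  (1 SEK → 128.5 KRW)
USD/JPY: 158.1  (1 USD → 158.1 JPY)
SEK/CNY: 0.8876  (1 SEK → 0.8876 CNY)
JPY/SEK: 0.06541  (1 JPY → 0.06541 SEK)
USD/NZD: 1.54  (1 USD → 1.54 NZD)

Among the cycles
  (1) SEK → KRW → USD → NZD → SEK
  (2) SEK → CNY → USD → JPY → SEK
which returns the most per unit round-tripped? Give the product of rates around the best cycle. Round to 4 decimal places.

(1) 128.5 × 0.0007985 × 1.54 × 6.457 = 1.02030
(2) 0.8876 × 0.119 × 158.1 × 0.06541 = 1.09230
Highest is cycle (2) at 1.0923 (>1, arbitrage).

1.0923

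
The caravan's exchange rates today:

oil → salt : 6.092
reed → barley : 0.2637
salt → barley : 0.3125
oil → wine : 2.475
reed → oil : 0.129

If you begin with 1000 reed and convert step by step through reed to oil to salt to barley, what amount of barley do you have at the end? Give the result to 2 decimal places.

245.58

1000 reed × 0.129 = 129 oil
129 oil × 6.092 = 785.868 salt
785.868 salt × 0.3125 = 245.58375 barley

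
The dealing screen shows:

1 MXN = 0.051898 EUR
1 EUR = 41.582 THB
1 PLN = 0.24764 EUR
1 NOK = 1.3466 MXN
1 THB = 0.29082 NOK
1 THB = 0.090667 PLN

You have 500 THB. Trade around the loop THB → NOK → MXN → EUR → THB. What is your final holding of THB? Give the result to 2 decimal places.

500 THB × 0.29082 = 145.41 NOK
145.41 NOK × 1.3466 = 195.809106 MXN
195.809106 MXN × 0.051898 = 10.162100983188 EUR
10.162100983188 EUR × 41.582 = 422.560483082923416 THB

422.56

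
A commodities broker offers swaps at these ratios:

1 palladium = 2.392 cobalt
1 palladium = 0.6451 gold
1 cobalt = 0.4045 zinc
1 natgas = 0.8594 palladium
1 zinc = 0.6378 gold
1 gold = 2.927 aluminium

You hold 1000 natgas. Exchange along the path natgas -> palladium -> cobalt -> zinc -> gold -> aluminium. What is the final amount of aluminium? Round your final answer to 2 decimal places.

1552.32

1000 natgas × 0.8594 = 859.4 palladium
859.4 palladium × 2.392 = 2055.6848 cobalt
2055.6848 cobalt × 0.4045 = 831.5245016 zinc
831.5245016 zinc × 0.6378 = 530.34632712048 gold
530.34632712048 gold × 2.927 = 1552.32369948164496 aluminium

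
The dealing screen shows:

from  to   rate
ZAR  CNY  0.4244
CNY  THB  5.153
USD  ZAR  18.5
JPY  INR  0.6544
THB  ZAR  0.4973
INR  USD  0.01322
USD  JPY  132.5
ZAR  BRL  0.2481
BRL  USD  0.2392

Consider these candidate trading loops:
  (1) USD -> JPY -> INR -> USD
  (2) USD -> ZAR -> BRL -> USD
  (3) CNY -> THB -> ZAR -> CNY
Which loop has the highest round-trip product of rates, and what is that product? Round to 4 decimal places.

(1) 132.5 × 0.6544 × 0.01322 = 1.14628
(2) 18.5 × 0.2481 × 0.2392 = 1.09789
(3) 5.153 × 0.4973 × 0.4244 = 1.08756
Highest is cycle (1) at 1.1463 (>1, arbitrage).

1.1463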